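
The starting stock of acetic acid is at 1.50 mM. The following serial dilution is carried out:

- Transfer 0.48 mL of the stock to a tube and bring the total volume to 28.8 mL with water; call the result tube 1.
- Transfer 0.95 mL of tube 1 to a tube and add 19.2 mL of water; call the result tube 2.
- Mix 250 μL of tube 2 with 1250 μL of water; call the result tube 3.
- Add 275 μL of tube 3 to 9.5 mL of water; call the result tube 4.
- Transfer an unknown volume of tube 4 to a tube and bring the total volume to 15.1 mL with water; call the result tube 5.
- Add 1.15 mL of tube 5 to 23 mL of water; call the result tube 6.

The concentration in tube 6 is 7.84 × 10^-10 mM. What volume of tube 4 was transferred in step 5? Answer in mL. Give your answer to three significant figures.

Step 1: 0.48 mL brought to 28.8 mL → factor 28.8/0.48 = 60
Step 2: 0.95 mL + 19.2 mL = 20.15 mL total → factor 20.15/0.95 = 21.211
Step 3: 250 μL + 1250 μL = 1500 μL total → factor 1500/250 = 6
Step 4: 275 μL + 9.5 mL = 9775 μL total → factor 9775/275 = 35.545
Step 5: v brought to 15.1 mL → factor = 15.1 mL/v
Step 6: 1.15 mL + 23 mL = 24.15 mL total → factor 24.15/1.15 = 21
Product of known-step factors = 5.6998 × 10^6
Overall factor = 1.50 mM / (7.84 × 10^-10 mM) = 1.9133 × 10^9
Step-5 factor = 1.9133 × 10^9 / 5.6998 × 10^6 = 335.67
v = 15.1 mL / 335.67 = 0.0450 mL

0.0450 mL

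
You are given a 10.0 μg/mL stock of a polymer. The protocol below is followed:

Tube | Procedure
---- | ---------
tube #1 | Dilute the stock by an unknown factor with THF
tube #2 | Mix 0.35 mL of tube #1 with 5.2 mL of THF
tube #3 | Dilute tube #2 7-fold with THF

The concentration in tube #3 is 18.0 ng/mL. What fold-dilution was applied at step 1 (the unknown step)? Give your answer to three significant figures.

5.01-fold

Step 1: unknown factor x
Step 2: 0.35 mL + 5.2 mL = 5.55 mL total → factor 5.55/0.35 = 15.857
Step 3: 7-fold → factor 7
Product of known-step factors = 111
Overall factor = 10.0 μg/mL / (18.0 ng/mL) = 555.56
x = 555.56 / 111 = 5.01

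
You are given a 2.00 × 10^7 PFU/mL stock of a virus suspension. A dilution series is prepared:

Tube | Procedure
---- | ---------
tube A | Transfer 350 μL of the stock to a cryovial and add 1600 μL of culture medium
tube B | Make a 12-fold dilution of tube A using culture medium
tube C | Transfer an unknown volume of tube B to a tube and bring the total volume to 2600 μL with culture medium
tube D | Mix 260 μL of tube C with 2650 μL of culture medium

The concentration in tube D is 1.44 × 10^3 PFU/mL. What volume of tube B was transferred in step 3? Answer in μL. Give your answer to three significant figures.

140 μL

Step 1: 350 μL + 1600 μL = 1950 μL total → factor 1950/350 = 5.5714
Step 2: 12-fold → factor 12
Step 3: v brought to 2600 μL → factor = 2600 μL/v
Step 4: 260 μL + 2650 μL = 2910 μL total → factor 2910/260 = 11.192
Product of known-step factors = 748.29
Overall factor = 2.00 × 10^7 PFU/mL / (1.44 × 10^3 PFU/mL) = 13889
Step-3 factor = 13889 / 748.29 = 18.561
v = 2600 μL / 18.561 = 140 μL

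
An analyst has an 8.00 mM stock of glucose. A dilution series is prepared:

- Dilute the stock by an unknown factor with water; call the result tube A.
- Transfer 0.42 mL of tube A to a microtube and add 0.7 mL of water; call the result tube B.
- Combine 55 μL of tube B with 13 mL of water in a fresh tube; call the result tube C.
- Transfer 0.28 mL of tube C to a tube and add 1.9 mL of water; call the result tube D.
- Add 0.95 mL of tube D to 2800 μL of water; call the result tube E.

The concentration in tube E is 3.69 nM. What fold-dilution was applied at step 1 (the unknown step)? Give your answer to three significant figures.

111-fold

Step 1: unknown factor x
Step 2: 0.42 mL + 0.7 mL = 1.12 mL total → factor 1.12/0.42 = 2.6667
Step 3: 55 μL + 13 mL = 13055 μL total → factor 13055/55 = 237.36
Step 4: 0.28 mL + 1.9 mL = 2.18 mL total → factor 2.18/0.28 = 7.7857
Step 5: 0.95 mL + 2800 μL = 3.75 mL total → factor 3.75/0.95 = 3.9474
Product of known-step factors = 19453
Overall factor = 8.00 mM / (3.69 nM) = 2.168 × 10^6
x = 2.168 × 10^6 / 19453 = 111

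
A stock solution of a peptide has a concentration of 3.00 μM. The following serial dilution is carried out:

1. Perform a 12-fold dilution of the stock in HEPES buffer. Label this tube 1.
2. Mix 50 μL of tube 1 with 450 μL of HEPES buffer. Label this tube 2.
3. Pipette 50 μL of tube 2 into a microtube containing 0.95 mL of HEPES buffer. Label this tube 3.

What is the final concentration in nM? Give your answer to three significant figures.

Step 1: 12-fold → factor 12
Step 2: 50 μL + 450 μL = 500 μL total → factor 500/50 = 10
Step 3: 50 μL + 0.95 mL = 1000 μL total → factor 1000/50 = 20
Overall dilution factor = 12 × 10 × 20 = 2400
Final = 3.00 μM / 2400 = 0.001250 μM = 1.25 nM

1.25 nM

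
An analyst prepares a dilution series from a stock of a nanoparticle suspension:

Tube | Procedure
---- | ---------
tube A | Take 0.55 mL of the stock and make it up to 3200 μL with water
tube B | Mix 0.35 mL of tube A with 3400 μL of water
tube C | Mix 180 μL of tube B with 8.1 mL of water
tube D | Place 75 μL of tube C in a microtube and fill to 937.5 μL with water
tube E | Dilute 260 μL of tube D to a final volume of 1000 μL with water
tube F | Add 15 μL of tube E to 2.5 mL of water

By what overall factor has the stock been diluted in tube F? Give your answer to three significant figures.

2.31 × 10^7

Step 1: 0.55 mL brought to 3200 μL → factor 3.2/0.55 = 5.8182
Step 2: 0.35 mL + 3400 μL = 3.75 mL total → factor 3.75/0.35 = 10.714
Step 3: 180 μL + 8.1 mL = 8280 μL total → factor 8280/180 = 46
Step 4: 75 μL brought to 937.5 μL → factor 937.5/75 = 12.5
Step 5: 260 μL brought to 1000 μL → factor 1000/260 = 3.8462
Step 6: 15 μL + 2.5 mL = 2515 μL total → factor 2515/15 = 167.67
Overall dilution factor = 5.8182 × 10.714 × 46 × 12.5 × 3.8462 × 167.67 = 2.3115 × 10^7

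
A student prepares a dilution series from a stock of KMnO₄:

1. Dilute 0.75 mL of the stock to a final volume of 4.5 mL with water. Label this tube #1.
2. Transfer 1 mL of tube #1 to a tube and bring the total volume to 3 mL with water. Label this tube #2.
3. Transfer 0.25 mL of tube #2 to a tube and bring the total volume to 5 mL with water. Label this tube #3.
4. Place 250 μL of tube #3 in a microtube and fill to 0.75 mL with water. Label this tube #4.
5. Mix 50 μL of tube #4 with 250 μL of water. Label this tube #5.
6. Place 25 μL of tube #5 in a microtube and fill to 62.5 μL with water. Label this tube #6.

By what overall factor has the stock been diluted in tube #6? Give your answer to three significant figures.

Step 1: 0.75 mL brought to 4.5 mL → factor 4.5/0.75 = 6
Step 2: 1 mL brought to 3 mL → factor 3/1 = 3
Step 3: 0.25 mL brought to 5 mL → factor 5/0.25 = 20
Step 4: 250 μL brought to 0.75 mL → factor 750/250 = 3
Step 5: 50 μL + 250 μL = 300 μL total → factor 300/50 = 6
Step 6: 25 μL brought to 62.5 μL → factor 62.5/25 = 2.5
Overall dilution factor = 6 × 3 × 20 × 3 × 6 × 2.5 = 16200

1.62 × 10^4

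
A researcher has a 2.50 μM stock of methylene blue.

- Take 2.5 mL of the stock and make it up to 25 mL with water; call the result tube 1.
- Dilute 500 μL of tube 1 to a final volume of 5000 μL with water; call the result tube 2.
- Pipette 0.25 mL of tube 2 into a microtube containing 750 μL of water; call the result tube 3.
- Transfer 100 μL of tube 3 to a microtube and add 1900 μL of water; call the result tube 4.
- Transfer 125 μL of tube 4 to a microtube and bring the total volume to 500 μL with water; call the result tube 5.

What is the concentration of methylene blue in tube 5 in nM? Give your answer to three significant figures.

0.0781 nM

Step 1: 2.5 mL brought to 25 mL → factor 25/2.5 = 10
Step 2: 500 μL brought to 5000 μL → factor 5000/500 = 10
Step 3: 0.25 mL + 750 μL = 1 mL total → factor 1/0.25 = 4
Step 4: 100 μL + 1900 μL = 2000 μL total → factor 2000/100 = 20
Step 5: 125 μL brought to 500 μL → factor 500/125 = 4
Overall dilution factor = 10 × 10 × 4 × 20 × 4 = 32000
Final = 2.50 μM / 32000 = 7.813 × 10^-5 μM = 0.0781 nM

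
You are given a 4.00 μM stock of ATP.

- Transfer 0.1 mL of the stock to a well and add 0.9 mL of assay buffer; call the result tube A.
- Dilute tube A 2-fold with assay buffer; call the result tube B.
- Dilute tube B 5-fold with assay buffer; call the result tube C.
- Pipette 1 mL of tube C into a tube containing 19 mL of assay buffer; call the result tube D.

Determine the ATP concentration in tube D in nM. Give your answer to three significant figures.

Step 1: 0.1 mL + 0.9 mL = 1 mL total → factor 1/0.1 = 10
Step 2: 2-fold → factor 2
Step 3: 5-fold → factor 5
Step 4: 1 mL + 19 mL = 20 mL total → factor 20/1 = 20
Overall dilution factor = 10 × 2 × 5 × 20 = 2000
Final = 4.00 μM / 2000 = 0.002000 μM = 2.00 nM

2.00 nM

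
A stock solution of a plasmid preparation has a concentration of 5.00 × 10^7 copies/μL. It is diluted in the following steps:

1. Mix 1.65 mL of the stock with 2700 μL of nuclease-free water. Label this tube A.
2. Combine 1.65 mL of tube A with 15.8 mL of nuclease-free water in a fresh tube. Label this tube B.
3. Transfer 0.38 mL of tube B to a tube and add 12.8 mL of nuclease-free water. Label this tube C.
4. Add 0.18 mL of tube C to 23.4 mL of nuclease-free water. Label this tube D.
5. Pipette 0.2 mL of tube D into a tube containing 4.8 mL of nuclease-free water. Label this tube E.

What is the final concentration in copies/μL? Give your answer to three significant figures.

Step 1: 1.65 mL + 2700 μL = 4.35 mL total → factor 4.35/1.65 = 2.6364
Step 2: 1.65 mL + 15.8 mL = 17.45 mL total → factor 17.45/1.65 = 10.576
Step 3: 0.38 mL + 12.8 mL = 13.18 mL total → factor 13.18/0.38 = 34.684
Step 4: 0.18 mL + 23.4 mL = 23.58 mL total → factor 23.58/0.18 = 131
Step 5: 0.2 mL + 4.8 mL = 5 mL total → factor 5/0.2 = 25
Overall dilution factor = 2.6364 × 10.576 × 34.684 × 131 × 25 = 3.1671 × 10^6
Final = 5.00 × 10^7 copies/μL / 3.1671 × 10^6 = 15.8 copies/μL

15.8 copies/μL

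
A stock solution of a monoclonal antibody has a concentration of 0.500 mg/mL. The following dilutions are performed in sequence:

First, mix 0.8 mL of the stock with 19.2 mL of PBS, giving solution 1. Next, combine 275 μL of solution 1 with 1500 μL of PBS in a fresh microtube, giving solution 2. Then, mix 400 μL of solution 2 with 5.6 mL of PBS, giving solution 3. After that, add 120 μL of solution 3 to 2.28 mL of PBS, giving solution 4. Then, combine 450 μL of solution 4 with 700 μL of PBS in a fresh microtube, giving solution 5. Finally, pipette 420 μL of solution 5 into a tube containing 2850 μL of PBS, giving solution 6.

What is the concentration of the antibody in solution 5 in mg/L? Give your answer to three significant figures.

Step 1: 0.8 mL + 19.2 mL = 20 mL total → factor 20/0.8 = 25
Step 2: 275 μL + 1500 μL = 1775 μL total → factor 1775/275 = 6.4545
Step 3: 400 μL + 5.6 mL = 6000 μL total → factor 6000/400 = 15
Step 4: 120 μL + 2.28 mL = 2400 μL total → factor 2400/120 = 20
Step 5: 450 μL + 700 μL = 1150 μL total → factor 1150/450 = 2.5556
Dilution factor through solution 5 = 25 × 6.4545 × 15 × 20 × 2.5556 = 1.2371 × 10^5
[solution 5] = 0.500 mg/mL / 1.2371 × 10^5 = 4.042 × 10^-6 mg/mL = 0.00404 mg/L

0.00404 mg/L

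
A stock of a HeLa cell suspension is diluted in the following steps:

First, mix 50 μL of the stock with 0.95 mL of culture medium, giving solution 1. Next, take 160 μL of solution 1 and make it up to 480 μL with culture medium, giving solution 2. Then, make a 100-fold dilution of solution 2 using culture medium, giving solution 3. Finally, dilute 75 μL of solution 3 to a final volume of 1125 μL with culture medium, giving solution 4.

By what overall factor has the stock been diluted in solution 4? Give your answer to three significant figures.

9.00 × 10^4

Step 1: 50 μL + 0.95 mL = 1000 μL total → factor 1000/50 = 20
Step 2: 160 μL brought to 480 μL → factor 480/160 = 3
Step 3: 100-fold → factor 100
Step 4: 75 μL brought to 1125 μL → factor 1125/75 = 15
Overall dilution factor = 20 × 3 × 100 × 15 = 90000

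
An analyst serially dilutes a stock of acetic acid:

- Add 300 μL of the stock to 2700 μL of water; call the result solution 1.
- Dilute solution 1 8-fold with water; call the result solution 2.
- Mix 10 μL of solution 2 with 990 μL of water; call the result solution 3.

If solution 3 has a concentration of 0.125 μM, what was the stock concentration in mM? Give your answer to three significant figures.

1.00 mM

Step 1: 300 μL + 2700 μL = 3000 μL total → factor 3000/300 = 10
Step 2: 8-fold → factor 8
Step 3: 10 μL + 990 μL = 1000 μL total → factor 1000/10 = 100
Overall dilution factor = 10 × 8 × 100 = 8000
Stock = 0.125 μM × 8000 = 1000 μM = 1.00 mM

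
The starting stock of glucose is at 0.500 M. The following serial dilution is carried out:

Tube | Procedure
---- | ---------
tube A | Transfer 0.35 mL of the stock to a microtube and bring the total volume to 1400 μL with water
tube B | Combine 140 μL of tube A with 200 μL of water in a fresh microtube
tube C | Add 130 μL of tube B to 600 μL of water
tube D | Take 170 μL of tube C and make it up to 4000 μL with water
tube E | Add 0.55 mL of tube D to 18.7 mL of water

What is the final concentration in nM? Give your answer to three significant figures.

1.11 × 10^4 nM

Step 1: 0.35 mL brought to 1400 μL → factor 1.4/0.35 = 4
Step 2: 140 μL + 200 μL = 340 μL total → factor 340/140 = 2.4286
Step 3: 130 μL + 600 μL = 730 μL total → factor 730/130 = 5.6154
Step 4: 170 μL brought to 4000 μL → factor 4000/170 = 23.529
Step 5: 0.55 mL + 18.7 mL = 19.25 mL total → factor 19.25/0.55 = 35
Overall dilution factor = 4 × 2.4286 × 5.6154 × 23.529 × 35 = 44923
Final = 0.500 M / 44923 = 1.113 × 10^-5 M = 1.11 × 10^4 nM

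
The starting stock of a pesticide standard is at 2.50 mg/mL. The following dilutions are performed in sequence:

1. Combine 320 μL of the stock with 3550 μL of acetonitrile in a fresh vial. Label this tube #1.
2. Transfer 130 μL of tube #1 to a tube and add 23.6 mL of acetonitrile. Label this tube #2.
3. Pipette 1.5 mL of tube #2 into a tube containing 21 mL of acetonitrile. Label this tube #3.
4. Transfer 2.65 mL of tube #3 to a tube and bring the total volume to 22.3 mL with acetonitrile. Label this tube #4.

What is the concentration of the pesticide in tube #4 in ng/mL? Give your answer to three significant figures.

8.97 ng/mL

Step 1: 320 μL + 3550 μL = 3870 μL total → factor 3870/320 = 12.094
Step 2: 130 μL + 23.6 mL = 23730 μL total → factor 23730/130 = 182.54
Step 3: 1.5 mL + 21 mL = 22.5 mL total → factor 22.5/1.5 = 15
Step 4: 2.65 mL brought to 22.3 mL → factor 22.3/2.65 = 8.4151
Overall dilution factor = 12.094 × 182.54 × 15 × 8.4151 = 2.7865 × 10^5
Final = 2.50 mg/mL / 2.7865 × 10^5 = 8.972 × 10^-6 mg/mL = 8.97 ng/mL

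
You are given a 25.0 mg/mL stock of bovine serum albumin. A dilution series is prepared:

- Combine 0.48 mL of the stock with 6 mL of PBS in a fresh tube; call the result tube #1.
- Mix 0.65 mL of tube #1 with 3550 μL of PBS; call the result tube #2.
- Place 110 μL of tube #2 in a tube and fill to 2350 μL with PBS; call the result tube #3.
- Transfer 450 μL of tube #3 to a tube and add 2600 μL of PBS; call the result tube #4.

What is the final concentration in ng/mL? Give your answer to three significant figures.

Step 1: 0.48 mL + 6 mL = 6.48 mL total → factor 6.48/0.48 = 13.5
Step 2: 0.65 mL + 3550 μL = 4.2 mL total → factor 4.2/0.65 = 6.4615
Step 3: 110 μL brought to 2350 μL → factor 2350/110 = 21.364
Step 4: 450 μL + 2600 μL = 3050 μL total → factor 3050/450 = 6.7778
Overall dilution factor = 13.5 × 6.4615 × 21.364 × 6.7778 = 12631
Final = 25.0 mg/mL / 12631 = 0.001979 mg/mL = 1.98 × 10^3 ng/mL

1.98 × 10^3 ng/mL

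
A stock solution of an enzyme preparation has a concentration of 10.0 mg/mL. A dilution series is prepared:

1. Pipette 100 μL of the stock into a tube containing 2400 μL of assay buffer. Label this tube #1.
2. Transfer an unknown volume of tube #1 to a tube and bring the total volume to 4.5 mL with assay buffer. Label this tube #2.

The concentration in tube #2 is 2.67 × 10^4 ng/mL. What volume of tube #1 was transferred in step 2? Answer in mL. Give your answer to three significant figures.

0.300 mL

Step 1: 100 μL + 2400 μL = 2500 μL total → factor 2500/100 = 25
Step 2: v brought to 4.5 mL → factor = 4.5 mL/v
Product of known-step factors = 25
Overall factor = 10.0 mg/mL / (2.67 × 10^4 ng/mL) = 374.53
Step-2 factor = 374.53 / 25 = 14.981
v = 4.5 mL / 14.981 = 0.300 mL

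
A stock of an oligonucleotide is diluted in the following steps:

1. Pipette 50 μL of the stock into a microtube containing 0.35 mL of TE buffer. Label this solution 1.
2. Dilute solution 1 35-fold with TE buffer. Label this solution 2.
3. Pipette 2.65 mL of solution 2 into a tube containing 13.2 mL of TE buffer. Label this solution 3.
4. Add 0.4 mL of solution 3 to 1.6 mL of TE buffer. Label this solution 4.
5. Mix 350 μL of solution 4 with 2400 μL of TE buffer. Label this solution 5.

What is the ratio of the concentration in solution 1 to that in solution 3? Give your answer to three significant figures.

209

Step 1: 50 μL + 0.35 mL = 400 μL total → factor 400/50 = 8
Step 2: 35-fold → factor 35
Step 3: 2.65 mL + 13.2 mL = 15.85 mL total → factor 15.85/2.65 = 5.9811
Dilution factor to solution 1 = 8; to solution 3 = 1674.7
[solution 1]/[solution 3] = (factor to solution 3)/(factor to solution 1) = 1674.7/8 = 209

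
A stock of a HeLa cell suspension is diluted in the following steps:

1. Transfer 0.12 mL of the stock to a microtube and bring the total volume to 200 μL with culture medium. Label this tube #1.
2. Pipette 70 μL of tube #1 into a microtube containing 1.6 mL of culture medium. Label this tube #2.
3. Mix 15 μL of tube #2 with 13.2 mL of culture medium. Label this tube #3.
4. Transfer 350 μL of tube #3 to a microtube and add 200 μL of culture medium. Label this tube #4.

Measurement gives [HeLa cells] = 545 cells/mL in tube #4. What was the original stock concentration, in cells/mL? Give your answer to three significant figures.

3.00 × 10^7 cells/mL

Step 1: 0.12 mL brought to 200 μL → factor 0.2/0.12 = 1.6667
Step 2: 70 μL + 1.6 mL = 1670 μL total → factor 1670/70 = 23.857
Step 3: 15 μL + 13.2 mL = 13215 μL total → factor 13215/15 = 881
Step 4: 350 μL + 200 μL = 550 μL total → factor 550/350 = 1.5714
Overall dilution factor = 1.6667 × 23.857 × 881 × 1.5714 = 55048
Stock = 545 cells/mL × 55048 = 3.00 × 10^7 cells/mL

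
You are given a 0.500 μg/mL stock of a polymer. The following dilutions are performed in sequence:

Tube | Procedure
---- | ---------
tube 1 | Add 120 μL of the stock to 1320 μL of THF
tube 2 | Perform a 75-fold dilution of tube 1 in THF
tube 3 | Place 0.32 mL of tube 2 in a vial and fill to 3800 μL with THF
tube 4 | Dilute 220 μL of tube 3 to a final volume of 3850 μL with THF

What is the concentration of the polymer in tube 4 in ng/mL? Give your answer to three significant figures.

Step 1: 120 μL + 1320 μL = 1440 μL total → factor 1440/120 = 12
Step 2: 75-fold → factor 75
Step 3: 0.32 mL brought to 3800 μL → factor 3.8/0.32 = 11.875
Step 4: 220 μL brought to 3850 μL → factor 3850/220 = 17.5
Overall dilution factor = 12 × 75 × 11.875 × 17.5 = 1.8703 × 10^5
Final = 0.500 μg/mL / 1.8703 × 10^5 = 2.673 × 10^-6 μg/mL = 0.00267 ng/mL

0.00267 ng/mL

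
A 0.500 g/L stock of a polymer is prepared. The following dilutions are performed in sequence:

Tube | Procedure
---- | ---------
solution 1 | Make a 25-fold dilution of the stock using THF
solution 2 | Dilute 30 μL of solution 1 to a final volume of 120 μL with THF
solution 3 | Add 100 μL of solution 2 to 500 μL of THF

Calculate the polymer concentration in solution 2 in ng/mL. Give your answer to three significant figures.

5.00 × 10^3 ng/mL

Step 1: 25-fold → factor 25
Step 2: 30 μL brought to 120 μL → factor 120/30 = 4
Dilution factor through solution 2 = 25 × 4 = 100
[solution 2] = 0.500 g/L / 100 = 0.005000 g/L = 5.00 × 10^3 ng/mL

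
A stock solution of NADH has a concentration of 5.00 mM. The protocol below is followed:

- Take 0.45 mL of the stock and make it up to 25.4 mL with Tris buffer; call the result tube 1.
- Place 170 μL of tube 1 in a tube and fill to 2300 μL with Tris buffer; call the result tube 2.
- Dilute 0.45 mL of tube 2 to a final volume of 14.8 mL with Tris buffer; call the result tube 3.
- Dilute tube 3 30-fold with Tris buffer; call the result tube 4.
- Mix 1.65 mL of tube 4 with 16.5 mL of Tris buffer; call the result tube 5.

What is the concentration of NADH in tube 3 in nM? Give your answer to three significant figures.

199 nM

Step 1: 0.45 mL brought to 25.4 mL → factor 25.4/0.45 = 56.444
Step 2: 170 μL brought to 2300 μL → factor 2300/170 = 13.529
Step 3: 0.45 mL brought to 14.8 mL → factor 14.8/0.45 = 32.889
Dilution factor through tube 3 = 56.444 × 13.529 × 32.889 = 25116
[tube 3] = 5.00 mM / 25116 = 0.0001991 mM = 199 nM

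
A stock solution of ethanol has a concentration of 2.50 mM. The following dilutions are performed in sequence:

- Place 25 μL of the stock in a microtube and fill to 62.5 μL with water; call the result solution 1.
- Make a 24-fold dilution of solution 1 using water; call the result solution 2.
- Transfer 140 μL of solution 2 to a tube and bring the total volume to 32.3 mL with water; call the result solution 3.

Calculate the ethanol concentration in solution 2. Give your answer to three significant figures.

Step 1: 25 μL brought to 62.5 μL → factor 62.5/25 = 2.5
Step 2: 24-fold → factor 24
Dilution factor through solution 2 = 2.5 × 24 = 60
[solution 2] = 2.50 mM / 60 = 0.0417 mM

0.0417 mM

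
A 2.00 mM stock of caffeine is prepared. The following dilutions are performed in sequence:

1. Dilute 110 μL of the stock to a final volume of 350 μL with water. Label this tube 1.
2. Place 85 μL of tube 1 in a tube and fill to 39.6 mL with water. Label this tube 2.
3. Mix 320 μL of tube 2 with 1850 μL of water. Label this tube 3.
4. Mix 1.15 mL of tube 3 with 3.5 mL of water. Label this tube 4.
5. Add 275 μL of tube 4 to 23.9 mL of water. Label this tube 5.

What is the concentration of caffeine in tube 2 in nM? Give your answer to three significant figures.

1.35 × 10^3 nM

Step 1: 110 μL brought to 350 μL → factor 350/110 = 3.1818
Step 2: 85 μL brought to 39.6 mL → factor 39600/85 = 465.88
Dilution factor through tube 2 = 3.1818 × 465.88 = 1482.4
[tube 2] = 2.00 mM / 1482.4 = 0.001349 mM = 1.35 × 10^3 nM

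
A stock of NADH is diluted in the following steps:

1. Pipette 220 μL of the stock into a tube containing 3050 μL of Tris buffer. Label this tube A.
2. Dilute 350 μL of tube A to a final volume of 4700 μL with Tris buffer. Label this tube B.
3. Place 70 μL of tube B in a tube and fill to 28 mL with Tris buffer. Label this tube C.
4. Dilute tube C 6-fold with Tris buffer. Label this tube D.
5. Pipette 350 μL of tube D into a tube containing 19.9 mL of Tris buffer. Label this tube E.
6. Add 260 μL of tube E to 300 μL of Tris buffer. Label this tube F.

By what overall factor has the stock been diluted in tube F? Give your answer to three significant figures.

Step 1: 220 μL + 3050 μL = 3270 μL total → factor 3270/220 = 14.864
Step 2: 350 μL brought to 4700 μL → factor 4700/350 = 13.429
Step 3: 70 μL brought to 28 mL → factor 28000/70 = 400
Step 4: 6-fold → factor 6
Step 5: 350 μL + 19.9 mL = 20250 μL total → factor 20250/350 = 57.857
Step 6: 260 μL + 300 μL = 560 μL total → factor 560/260 = 2.1538
Overall dilution factor = 14.864 × 13.429 × 400 × 6 × 57.857 × 2.1538 = 5.9695 × 10^7

5.97 × 10^7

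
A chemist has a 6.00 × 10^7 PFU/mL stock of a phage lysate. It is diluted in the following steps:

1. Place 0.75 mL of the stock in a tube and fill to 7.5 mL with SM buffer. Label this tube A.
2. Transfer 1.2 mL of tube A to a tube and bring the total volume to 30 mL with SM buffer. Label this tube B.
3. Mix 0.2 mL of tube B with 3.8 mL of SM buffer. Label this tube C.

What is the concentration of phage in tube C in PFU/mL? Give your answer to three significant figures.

Step 1: 0.75 mL brought to 7.5 mL → factor 7.5/0.75 = 10
Step 2: 1.2 mL brought to 30 mL → factor 30/1.2 = 25
Step 3: 0.2 mL + 3.8 mL = 4 mL total → factor 4/0.2 = 20
Overall dilution factor = 10 × 25 × 20 = 5000
Final = 6.00 × 10^7 PFU/mL / 5000 = 1.20 × 10^4 PFU/mL

1.20 × 10^4 PFU/mL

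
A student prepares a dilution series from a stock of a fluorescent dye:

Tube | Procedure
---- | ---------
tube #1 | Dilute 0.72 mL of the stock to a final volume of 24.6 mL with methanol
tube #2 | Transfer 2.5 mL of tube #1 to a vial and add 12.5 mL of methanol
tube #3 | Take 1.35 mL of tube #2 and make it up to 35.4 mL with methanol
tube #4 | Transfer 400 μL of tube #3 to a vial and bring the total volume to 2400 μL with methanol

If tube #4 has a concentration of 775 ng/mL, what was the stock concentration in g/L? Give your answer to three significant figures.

Step 1: 0.72 mL brought to 24.6 mL → factor 24.6/0.72 = 34.167
Step 2: 2.5 mL + 12.5 mL = 15 mL total → factor 15/2.5 = 6
Step 3: 1.35 mL brought to 35.4 mL → factor 35.4/1.35 = 26.222
Step 4: 400 μL brought to 2400 μL → factor 2400/400 = 6
Overall dilution factor = 34.167 × 6 × 26.222 × 6 = 32253
Stock = 775 ng/mL × 32253 = 2.500 × 10^7 ng/mL = 25.0 g/L

25.0 g/L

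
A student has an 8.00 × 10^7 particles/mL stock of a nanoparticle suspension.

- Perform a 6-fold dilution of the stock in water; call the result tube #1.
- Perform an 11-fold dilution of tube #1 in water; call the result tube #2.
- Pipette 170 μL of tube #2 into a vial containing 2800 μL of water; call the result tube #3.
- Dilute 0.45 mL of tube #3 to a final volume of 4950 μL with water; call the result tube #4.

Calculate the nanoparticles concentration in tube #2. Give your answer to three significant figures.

1.21 × 10^6 particles/mL

Step 1: 6-fold → factor 6
Step 2: 11-fold → factor 11
Dilution factor through tube #2 = 6 × 11 = 66
[tube #2] = 8.00 × 10^7 particles/mL / 66 = 1.21 × 10^6 particles/mL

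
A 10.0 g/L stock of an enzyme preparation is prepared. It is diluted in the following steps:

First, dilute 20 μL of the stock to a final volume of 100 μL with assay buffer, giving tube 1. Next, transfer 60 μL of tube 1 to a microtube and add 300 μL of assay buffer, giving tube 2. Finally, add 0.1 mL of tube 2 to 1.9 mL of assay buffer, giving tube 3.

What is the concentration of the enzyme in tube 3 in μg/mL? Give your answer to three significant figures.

16.7 μg/mL

Step 1: 20 μL brought to 100 μL → factor 100/20 = 5
Step 2: 60 μL + 300 μL = 360 μL total → factor 360/60 = 6
Step 3: 0.1 mL + 1.9 mL = 2 mL total → factor 2/0.1 = 20
Overall dilution factor = 5 × 6 × 20 = 600
Final = 10.0 g/L / 600 = 0.01667 g/L = 16.7 μg/mL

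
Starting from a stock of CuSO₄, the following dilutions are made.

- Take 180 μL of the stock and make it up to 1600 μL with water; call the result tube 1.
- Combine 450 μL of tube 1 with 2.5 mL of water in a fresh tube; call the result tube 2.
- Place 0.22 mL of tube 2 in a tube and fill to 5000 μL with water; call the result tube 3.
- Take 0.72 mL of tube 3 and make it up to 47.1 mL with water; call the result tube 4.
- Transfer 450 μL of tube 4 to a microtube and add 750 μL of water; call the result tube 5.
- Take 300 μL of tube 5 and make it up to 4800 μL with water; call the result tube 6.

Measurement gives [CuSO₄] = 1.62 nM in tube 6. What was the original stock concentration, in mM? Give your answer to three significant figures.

Step 1: 180 μL brought to 1600 μL → factor 1600/180 = 8.8889
Step 2: 450 μL + 2.5 mL = 2950 μL total → factor 2950/450 = 6.5556
Step 3: 0.22 mL brought to 5000 μL → factor 5/0.22 = 22.727
Step 4: 0.72 mL brought to 47.1 mL → factor 47.1/0.72 = 65.417
Step 5: 450 μL + 750 μL = 1200 μL total → factor 1200/450 = 2.6667
Step 6: 300 μL brought to 4800 μL → factor 4800/300 = 16
Overall dilution factor = 8.8889 × 6.5556 × 22.727 × 65.417 × 2.6667 × 16 = 3.6964 × 10^6
Stock = 1.62 nM × 3.6964 × 10^6 = 5.988 × 10^6 nM = 5.99 mM

5.99 mM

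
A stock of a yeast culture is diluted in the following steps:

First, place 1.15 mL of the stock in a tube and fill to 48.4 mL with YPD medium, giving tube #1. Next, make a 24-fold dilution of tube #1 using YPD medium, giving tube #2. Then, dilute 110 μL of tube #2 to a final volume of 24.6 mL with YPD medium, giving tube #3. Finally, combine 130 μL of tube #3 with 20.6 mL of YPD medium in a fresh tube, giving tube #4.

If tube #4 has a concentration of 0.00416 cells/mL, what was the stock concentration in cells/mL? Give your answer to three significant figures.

1.50 × 10^5 cells/mL

Step 1: 1.15 mL brought to 48.4 mL → factor 48.4/1.15 = 42.087
Step 2: 24-fold → factor 24
Step 3: 110 μL brought to 24.6 mL → factor 24600/110 = 223.64
Step 4: 130 μL + 20.6 mL = 20730 μL total → factor 20730/130 = 159.46
Overall dilution factor = 42.087 × 24 × 223.64 × 159.46 = 3.6021 × 10^7
Stock = 0.00416 cells/mL × 3.6021 × 10^7 = 1.50 × 10^5 cells/mL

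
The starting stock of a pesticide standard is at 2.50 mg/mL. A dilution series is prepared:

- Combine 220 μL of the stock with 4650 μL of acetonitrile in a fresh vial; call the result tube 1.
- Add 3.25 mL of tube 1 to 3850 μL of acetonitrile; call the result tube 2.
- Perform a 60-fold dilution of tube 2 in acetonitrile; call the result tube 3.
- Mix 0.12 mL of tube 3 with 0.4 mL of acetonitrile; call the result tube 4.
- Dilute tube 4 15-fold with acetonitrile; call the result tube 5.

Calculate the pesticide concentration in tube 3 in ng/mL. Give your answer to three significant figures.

862 ng/mL

Step 1: 220 μL + 4650 μL = 4870 μL total → factor 4870/220 = 22.136
Step 2: 3.25 mL + 3850 μL = 7.1 mL total → factor 7.1/3.25 = 2.1846
Step 3: 60-fold → factor 60
Dilution factor through tube 3 = 22.136 × 2.1846 × 60 = 2901.6
[tube 3] = 2.50 mg/mL / 2901.6 = 0.0008616 mg/mL = 862 ng/mL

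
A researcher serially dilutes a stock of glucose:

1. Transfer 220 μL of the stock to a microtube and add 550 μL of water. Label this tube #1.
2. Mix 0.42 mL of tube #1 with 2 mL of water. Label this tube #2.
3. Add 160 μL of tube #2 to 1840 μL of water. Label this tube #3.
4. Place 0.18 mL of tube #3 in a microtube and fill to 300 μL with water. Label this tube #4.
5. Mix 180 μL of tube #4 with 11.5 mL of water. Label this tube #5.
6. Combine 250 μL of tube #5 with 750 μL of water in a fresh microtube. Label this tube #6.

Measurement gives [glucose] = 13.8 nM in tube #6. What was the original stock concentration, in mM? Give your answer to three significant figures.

Step 1: 220 μL + 550 μL = 770 μL total → factor 770/220 = 3.5
Step 2: 0.42 mL + 2 mL = 2.42 mL total → factor 2.42/0.42 = 5.7619
Step 3: 160 μL + 1840 μL = 2000 μL total → factor 2000/160 = 12.5
Step 4: 0.18 mL brought to 300 μL → factor 0.3/0.18 = 1.6667
Step 5: 180 μL + 11.5 mL = 11680 μL total → factor 11680/180 = 64.889
Step 6: 250 μL + 750 μL = 1000 μL total → factor 1000/250 = 4
Overall dilution factor = 3.5 × 5.7619 × 12.5 × 1.6667 × 64.889 × 4 = 1.0905 × 10^5
Stock = 13.8 nM × 1.0905 × 10^5 = 1.505 × 10^6 nM = 1.50 mM

1.50 mM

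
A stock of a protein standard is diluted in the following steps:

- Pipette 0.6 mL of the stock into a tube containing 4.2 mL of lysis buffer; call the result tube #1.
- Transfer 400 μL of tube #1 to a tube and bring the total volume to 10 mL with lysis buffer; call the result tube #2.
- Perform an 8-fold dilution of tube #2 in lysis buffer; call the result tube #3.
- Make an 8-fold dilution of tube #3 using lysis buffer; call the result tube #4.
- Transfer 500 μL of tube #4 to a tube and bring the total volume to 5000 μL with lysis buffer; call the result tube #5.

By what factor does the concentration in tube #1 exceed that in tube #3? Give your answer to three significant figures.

Step 1: 0.6 mL + 4.2 mL = 4.8 mL total → factor 4.8/0.6 = 8
Step 2: 400 μL brought to 10 mL → factor 10000/400 = 25
Step 3: 8-fold → factor 8
Dilution factor to tube #1 = 8; to tube #3 = 1600
[tube #1]/[tube #3] = (factor to tube #3)/(factor to tube #1) = 1600/8 = 200

200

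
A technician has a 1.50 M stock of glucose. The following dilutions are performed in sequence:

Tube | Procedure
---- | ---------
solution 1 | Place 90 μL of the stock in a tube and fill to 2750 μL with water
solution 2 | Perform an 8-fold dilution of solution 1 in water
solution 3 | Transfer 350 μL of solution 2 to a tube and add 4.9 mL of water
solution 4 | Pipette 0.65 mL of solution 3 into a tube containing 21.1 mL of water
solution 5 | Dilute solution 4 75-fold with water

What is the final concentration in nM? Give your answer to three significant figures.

Step 1: 90 μL brought to 2750 μL → factor 2750/90 = 30.556
Step 2: 8-fold → factor 8
Step 3: 350 μL + 4.9 mL = 5250 μL total → factor 5250/350 = 15
Step 4: 0.65 mL + 21.1 mL = 21.75 mL total → factor 21.75/0.65 = 33.462
Step 5: 75-fold → factor 75
Overall dilution factor = 30.556 × 8 × 15 × 33.462 × 75 = 9.2019 × 10^6
Final = 1.50 M / 9.2019 × 10^6 = 1.630 × 10^-7 M = 163 nM

163 nM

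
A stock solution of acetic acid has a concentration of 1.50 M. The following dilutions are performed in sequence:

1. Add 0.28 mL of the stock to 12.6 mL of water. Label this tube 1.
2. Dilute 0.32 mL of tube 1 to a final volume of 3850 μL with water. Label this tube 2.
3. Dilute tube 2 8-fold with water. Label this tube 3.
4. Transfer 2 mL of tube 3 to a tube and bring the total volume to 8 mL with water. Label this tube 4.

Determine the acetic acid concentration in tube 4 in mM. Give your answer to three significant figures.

0.0847 mM

Step 1: 0.28 mL + 12.6 mL = 12.88 mL total → factor 12.88/0.28 = 46
Step 2: 0.32 mL brought to 3850 μL → factor 3.85/0.32 = 12.031
Step 3: 8-fold → factor 8
Step 4: 2 mL brought to 8 mL → factor 8/2 = 4
Overall dilution factor = 46 × 12.031 × 8 × 4 = 17710
Final = 1.50 M / 17710 = 8.470 × 10^-5 M = 0.0847 mM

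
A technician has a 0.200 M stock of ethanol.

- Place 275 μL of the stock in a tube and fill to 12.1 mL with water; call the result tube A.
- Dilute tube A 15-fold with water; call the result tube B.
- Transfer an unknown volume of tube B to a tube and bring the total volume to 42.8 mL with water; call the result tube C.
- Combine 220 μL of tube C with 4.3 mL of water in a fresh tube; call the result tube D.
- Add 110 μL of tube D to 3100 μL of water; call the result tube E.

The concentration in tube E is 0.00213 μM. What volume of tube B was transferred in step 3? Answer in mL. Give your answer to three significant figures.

Step 1: 275 μL brought to 12.1 mL → factor 12100/275 = 44
Step 2: 15-fold → factor 15
Step 3: v brought to 42.8 mL → factor = 42.8 mL/v
Step 4: 220 μL + 4.3 mL = 4520 μL total → factor 4520/220 = 20.545
Step 5: 110 μL + 3100 μL = 3210 μL total → factor 3210/110 = 29.182
Product of known-step factors = 3.9571 × 10^5
Overall factor = 0.200 M / (0.00213 μM) = 9.3897 × 10^7
Step-3 factor = 9.3897 × 10^7 / 3.9571 × 10^5 = 237.29
v = 42.8 mL / 237.29 = 0.180 mL

0.180 mL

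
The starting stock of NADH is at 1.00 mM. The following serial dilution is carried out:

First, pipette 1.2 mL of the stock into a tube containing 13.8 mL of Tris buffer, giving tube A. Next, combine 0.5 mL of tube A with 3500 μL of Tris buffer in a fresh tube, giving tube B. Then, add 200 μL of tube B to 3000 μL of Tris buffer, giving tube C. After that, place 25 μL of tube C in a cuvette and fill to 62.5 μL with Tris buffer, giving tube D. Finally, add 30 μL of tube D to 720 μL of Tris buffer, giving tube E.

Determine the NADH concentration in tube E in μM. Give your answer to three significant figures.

0.0100 μM

Step 1: 1.2 mL + 13.8 mL = 15 mL total → factor 15/1.2 = 12.5
Step 2: 0.5 mL + 3500 μL = 4 mL total → factor 4/0.5 = 8
Step 3: 200 μL + 3000 μL = 3200 μL total → factor 3200/200 = 16
Step 4: 25 μL brought to 62.5 μL → factor 62.5/25 = 2.5
Step 5: 30 μL + 720 μL = 750 μL total → factor 750/30 = 25
Overall dilution factor = 12.5 × 8 × 16 × 2.5 × 25 = 1 × 10^5
Final = 1.00 mM / 1 × 10^5 = 1.000 × 10^-5 mM = 0.0100 μM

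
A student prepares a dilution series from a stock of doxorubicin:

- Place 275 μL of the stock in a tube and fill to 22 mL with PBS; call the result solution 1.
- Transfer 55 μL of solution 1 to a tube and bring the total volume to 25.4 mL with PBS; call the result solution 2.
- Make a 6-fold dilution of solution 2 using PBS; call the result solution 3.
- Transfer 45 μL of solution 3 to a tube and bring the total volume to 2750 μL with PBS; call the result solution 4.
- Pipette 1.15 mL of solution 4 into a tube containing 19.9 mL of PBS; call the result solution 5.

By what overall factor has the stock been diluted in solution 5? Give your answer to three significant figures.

2.48 × 10^8

Step 1: 275 μL brought to 22 mL → factor 22000/275 = 80
Step 2: 55 μL brought to 25.4 mL → factor 25400/55 = 461.82
Step 3: 6-fold → factor 6
Step 4: 45 μL brought to 2750 μL → factor 2750/45 = 61.111
Step 5: 1.15 mL + 19.9 mL = 21.05 mL total → factor 21.05/1.15 = 18.304
Overall dilution factor = 80 × 461.82 × 6 × 61.111 × 18.304 = 2.4796 × 10^8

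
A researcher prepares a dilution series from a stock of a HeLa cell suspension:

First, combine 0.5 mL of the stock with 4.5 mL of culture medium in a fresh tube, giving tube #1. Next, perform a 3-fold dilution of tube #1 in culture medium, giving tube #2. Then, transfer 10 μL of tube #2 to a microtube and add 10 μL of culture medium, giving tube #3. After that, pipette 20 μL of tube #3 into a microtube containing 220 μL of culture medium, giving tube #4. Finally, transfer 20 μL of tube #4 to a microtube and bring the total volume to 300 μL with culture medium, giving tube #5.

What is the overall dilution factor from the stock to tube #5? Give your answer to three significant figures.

1.08 × 10^4

Step 1: 0.5 mL + 4.5 mL = 5 mL total → factor 5/0.5 = 10
Step 2: 3-fold → factor 3
Step 3: 10 μL + 10 μL = 20 μL total → factor 20/10 = 2
Step 4: 20 μL + 220 μL = 240 μL total → factor 240/20 = 12
Step 5: 20 μL brought to 300 μL → factor 300/20 = 15
Overall dilution factor = 10 × 3 × 2 × 12 × 15 = 10800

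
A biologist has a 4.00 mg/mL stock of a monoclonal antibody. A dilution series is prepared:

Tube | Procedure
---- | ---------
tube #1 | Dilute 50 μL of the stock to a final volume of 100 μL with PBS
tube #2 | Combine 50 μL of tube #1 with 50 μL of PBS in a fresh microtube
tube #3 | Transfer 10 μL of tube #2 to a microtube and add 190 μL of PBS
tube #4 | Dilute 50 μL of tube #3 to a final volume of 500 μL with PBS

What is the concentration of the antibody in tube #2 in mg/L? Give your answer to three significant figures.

1.00 × 10^3 mg/L

Step 1: 50 μL brought to 100 μL → factor 100/50 = 2
Step 2: 50 μL + 50 μL = 100 μL total → factor 100/50 = 2
Dilution factor through tube #2 = 2 × 2 = 4
[tube #2] = 4.00 mg/mL / 4 = 1.000 mg/mL = 1.00 × 10^3 mg/L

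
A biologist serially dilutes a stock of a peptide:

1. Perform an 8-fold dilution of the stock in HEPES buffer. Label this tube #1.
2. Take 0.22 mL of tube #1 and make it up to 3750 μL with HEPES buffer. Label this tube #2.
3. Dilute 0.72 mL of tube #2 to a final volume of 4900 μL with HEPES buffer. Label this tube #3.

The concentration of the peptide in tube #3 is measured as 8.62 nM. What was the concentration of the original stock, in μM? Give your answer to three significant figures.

Step 1: 8-fold → factor 8
Step 2: 0.22 mL brought to 3750 μL → factor 3.75/0.22 = 17.045
Step 3: 0.72 mL brought to 4900 μL → factor 4.9/0.72 = 6.8056
Overall dilution factor = 8 × 17.045 × 6.8056 = 928.03
Stock = 8.62 nM × 928.03 = 8000 nM = 8.00 μM

8.00 μM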